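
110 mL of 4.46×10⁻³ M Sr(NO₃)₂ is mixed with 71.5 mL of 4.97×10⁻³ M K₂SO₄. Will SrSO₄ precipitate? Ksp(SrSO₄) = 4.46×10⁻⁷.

Yes

After mixing, V = 110 mL + 71.5 mL = 181.5 mL.
[Sr²⁺] = (4.46×10⁻³)(110)/181.5 = 2.70×10⁻³ M
[SO₄²⁻] = (4.97×10⁻³)(71.5)/181.5 = 1.96×10⁻³ M
Q = [Sr²⁺][SO₄²⁻] = 5.29×10⁻⁶
Since Q (5.29×10⁻⁶) exceeds Ksp (4.46×10⁻⁷), SrSO₄ will precipitate.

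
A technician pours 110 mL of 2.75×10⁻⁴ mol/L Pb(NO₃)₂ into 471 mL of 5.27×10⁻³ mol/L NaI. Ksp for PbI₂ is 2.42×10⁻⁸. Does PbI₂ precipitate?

The combined volume is 581 mL.
[Pb²⁺] = (2.75×10⁻⁴)(110)/581 = 5.21×10⁻⁵ mol/L
[I⁻] = (5.27×10⁻³)(471)/581 = 4.27×10⁻³ mol/L
Q = [Pb²⁺][I⁻]^2 = 9.50×10⁻¹⁰
Q = 9.50×10⁻¹⁰ < Ksp = 2.42×10⁻⁸, so the solution is unsaturated and no precipitate forms.

No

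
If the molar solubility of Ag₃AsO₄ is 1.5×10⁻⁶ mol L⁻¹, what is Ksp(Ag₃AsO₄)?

Ksp = 1.4×10⁻²²

Ag₃AsO₄(s) ⇌ 3 Ag⁺(aq) + AsO₄³⁻(aq)
Let s be the molar solubility. Then [Ag⁺] = 3s and [AsO₄³⁻] = s.
Ksp = [Ag⁺]^3[AsO₄³⁻] = (3s)^3 · s = 27s^4
Ksp = 27 × (1.5×10⁻⁶)^4 = 1.4×10⁻²²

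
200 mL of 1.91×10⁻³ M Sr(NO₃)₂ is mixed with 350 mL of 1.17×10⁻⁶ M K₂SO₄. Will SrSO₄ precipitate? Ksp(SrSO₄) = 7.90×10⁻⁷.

Total volume after mixing = 200 + 350 = 550 mL.
[Sr²⁺] = (1.91×10⁻³)(200)/550 = 6.95×10⁻⁴ M
[SO₄²⁻] = (1.17×10⁻⁶)(350)/550 = 7.45×10⁻⁷ M
Q = [Sr²⁺][SO₄²⁻] = 5.17×10⁻¹⁰
Since Q (5.17×10⁻¹⁰) is less than Ksp (7.90×10⁻⁷), no SrSO₄ precipitates.

No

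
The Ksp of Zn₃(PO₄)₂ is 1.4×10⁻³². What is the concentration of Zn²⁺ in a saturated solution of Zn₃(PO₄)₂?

Zn₃(PO₄)₂(s) ⇌ 3 Zn²⁺(aq) + 2 PO₄³⁻(aq)
For each mole of Zn₃(PO₄)₂ that dissolves per liter, [Zn²⁺] = 3s and [PO₄³⁻] = 2s; let s denote this solubility.
Ksp = [Zn²⁺]^3[PO₄³⁻]^2 = (3s)^3 · (2s)^2 = 108s^5 = 1.4×10⁻³²
s = 1.7×10⁻⁷ mol/L
[Zn²⁺] = 3s = 5.0×10⁻⁷ mol/L

5.0×10⁻⁷ M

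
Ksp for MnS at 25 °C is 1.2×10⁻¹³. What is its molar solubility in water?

3.5×10⁻⁷ M

MnS(s) ⇌ Mn²⁺(aq) + S²⁻(aq)
With molar solubility s: [Mn²⁺] = s, [S²⁻] = s.
Ksp = [Mn²⁺][S²⁻] = s · s = s^2
s^2 = 1.2×10⁻¹³
s = (1.2×10⁻¹³)^(1/2) = 3.5×10⁻⁷ mol L⁻¹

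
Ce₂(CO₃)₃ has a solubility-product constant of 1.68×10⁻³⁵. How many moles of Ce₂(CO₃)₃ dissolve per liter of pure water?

Ce₂(CO₃)₃(s) ⇌ 2 Ce³⁺(aq) + 3 CO₃²⁻(aq)
Call the molar solubility s, so that [Ce³⁺] = 2s and [CO₃²⁻] = 3s.
Ksp = [Ce³⁺]^2[CO₃²⁻]^3 = (2s)^2 · (3s)^3 = 108s^5
108s^5 = 1.68×10⁻³⁵  ⇒  s^5 = 1.56×10⁻³⁷
s = (1.56×10⁻³⁷)^(1/5) = 4.35×10⁻⁸ M

4.35×10⁻⁸ M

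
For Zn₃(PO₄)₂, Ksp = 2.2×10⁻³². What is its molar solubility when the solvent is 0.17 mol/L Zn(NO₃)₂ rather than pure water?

1.1×10⁻¹⁵ M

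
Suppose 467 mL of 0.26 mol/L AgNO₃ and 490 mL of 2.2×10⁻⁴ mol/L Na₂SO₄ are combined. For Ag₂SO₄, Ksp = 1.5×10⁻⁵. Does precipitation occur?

Total volume after mixing = 467 + 490 = 957 mL.
[Ag⁺] = (0.26)(467)/957 = 0.13 mol/L
[SO₄²⁻] = (2.2×10⁻⁴)(490)/957 = 1.1×10⁻⁴ mol/L
Q = [Ag⁺]^2[SO₄²⁻] = 1.8×10⁻⁶
Q = 1.8×10⁻⁶ < Ksp = 1.5×10⁻⁵, so the solution is unsaturated and no precipitate forms.

No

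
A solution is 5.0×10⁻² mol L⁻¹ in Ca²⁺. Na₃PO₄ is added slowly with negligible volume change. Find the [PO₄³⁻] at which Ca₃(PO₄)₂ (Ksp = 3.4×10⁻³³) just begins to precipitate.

5.2×10⁻¹⁵ M

Each salt precipitates once Q = Ksp for that salt.
Ca₃(PO₄)₂(s) ⇌ 3 Ca²⁺(aq) + 2 PO₄³⁻(aq)
Ksp = [Ca²⁺]^3[PO₄³⁻]^2 = [PO₄³⁻]^2(5.0×10⁻²)^3
[PO₄³⁻]^2 = 3.4×10⁻³³ / (5.0×10⁻²)^3 = 2.7×10⁻²⁹
[PO₄³⁻] = 5.2×10⁻¹⁵ mol L⁻¹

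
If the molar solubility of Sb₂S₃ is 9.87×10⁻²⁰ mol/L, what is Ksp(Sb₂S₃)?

Ksp = 1.01×10⁻⁹³

Sb₂S₃(s) ⇌ 2 Sb³⁺(aq) + 3 S²⁻(aq)
With molar solubility s: [Sb³⁺] = 2s, [S²⁻] = 3s.
Ksp = [Sb³⁺]^2[S²⁻]^3 = (2s)^2 · (3s)^3 = 108s^5
Ksp = 108 × (9.87×10⁻²⁰)^5 = 1.01×10⁻⁹³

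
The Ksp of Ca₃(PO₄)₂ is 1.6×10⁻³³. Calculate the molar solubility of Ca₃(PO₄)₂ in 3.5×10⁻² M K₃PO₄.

3.6×10⁻¹¹ M

Ca₃(PO₄)₂(s) ⇌ 3 Ca²⁺(aq) + 2 PO₄³⁻(aq)
Let s be the solubility of Ca₃(PO₄)₂ here. The common ion gives [PO₄³⁻] ≈ 3.5×10⁻² M, and [Ca²⁺] = 3s.
Ksp = [Ca²⁺]^3[PO₄³⁻]^2 = (3s)^3(3.5×10⁻²)^2
(3s)^3 = 1.6×10⁻³³ / (3.5×10⁻²)^2 = 1.3×10⁻³⁰
s = 3.6×10⁻¹¹ M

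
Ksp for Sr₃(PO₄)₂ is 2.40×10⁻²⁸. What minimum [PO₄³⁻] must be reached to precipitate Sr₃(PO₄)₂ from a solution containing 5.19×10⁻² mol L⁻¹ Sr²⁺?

The threshold for precipitation is Q = Ksp.
Sr₃(PO₄)₂(s) ⇌ 3 Sr²⁺(aq) + 2 PO₄³⁻(aq)
Ksp = [Sr²⁺]^3[PO₄³⁻]^2 = [PO₄³⁻]^2(5.19×10⁻²)^3
[PO₄³⁻]^2 = 2.40×10⁻²⁸ / (5.19×10⁻²)^3 = 1.72×10⁻²⁴
[PO₄³⁻] = 1.31×10⁻¹² mol L⁻¹

1.31×10⁻¹² M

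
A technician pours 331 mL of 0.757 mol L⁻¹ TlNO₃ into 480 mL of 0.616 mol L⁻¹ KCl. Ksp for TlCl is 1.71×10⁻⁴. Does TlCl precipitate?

Total volume after mixing = 331 + 480 = 811 mL.
[Tl⁺] = (0.757)(331)/811 = 0.309 mol L⁻¹
[Cl⁻] = (0.616)(480)/811 = 0.365 mol L⁻¹
Q = [Tl⁺][Cl⁻] = 0.113
Because Q > Ksp (0.113 vs 1.71×10⁻⁴), a precipitate of TlCl forms.

Yes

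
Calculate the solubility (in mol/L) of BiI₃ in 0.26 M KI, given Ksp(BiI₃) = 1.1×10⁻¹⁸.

BiI₃(s) ⇌ Bi³⁺(aq) + 3 I⁻(aq)
I⁻ is already present at 0.26 M. If s mol/L of BiI₃ dissolves, [Bi³⁺] = s while [I⁻] ≈ 0.26 M.
Ksp = [Bi³⁺][I⁻]^3 = s(0.26)^3
s = 1.1×10⁻¹⁸ / (0.26)^3 = 6.3×10⁻¹⁷
s = 6.3×10⁻¹⁷ M

6.3×10⁻¹⁷ M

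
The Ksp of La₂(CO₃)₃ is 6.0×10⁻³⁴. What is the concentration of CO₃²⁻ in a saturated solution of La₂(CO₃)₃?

2.7×10⁻⁷ M

La₂(CO₃)₃(s) ⇌ 2 La³⁺(aq) + 3 CO₃²⁻(aq)
Let s be the molar solubility. Then [La³⁺] = 2s and [CO₃²⁻] = 3s.
Ksp = [La³⁺]^2[CO₃²⁻]^3 = (2s)^2 · (3s)^3 = 108s^5 = 6.0×10⁻³⁴
s = 8.9×10⁻⁸ M
[CO₃²⁻] = 3s = 2.7×10⁻⁷ M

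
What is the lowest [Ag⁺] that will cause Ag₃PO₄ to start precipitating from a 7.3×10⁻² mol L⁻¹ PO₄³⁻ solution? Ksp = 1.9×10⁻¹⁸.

3.0×10⁻⁶ M

A salt starts to precipitate once the ion product Q reaches its Ksp.
Ag₃PO₄(s) ⇌ 3 Ag⁺(aq) + PO₄³⁻(aq)
Ksp = [Ag⁺]^3[PO₄³⁻] = [Ag⁺]^3(7.3×10⁻²)
[Ag⁺]^3 = 1.9×10⁻¹⁸ / (7.3×10⁻²) = 2.6×10⁻¹⁷
[Ag⁺] = 3.0×10⁻⁶ mol L⁻¹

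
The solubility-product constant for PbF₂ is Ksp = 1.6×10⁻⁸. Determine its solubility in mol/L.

1.6×10⁻³ M

PbF₂(s) ⇌ Pb²⁺(aq) + 2 F⁻(aq)
For each mole of PbF₂ that dissolves per liter, [Pb²⁺] = s and [F⁻] = 2s; let s denote this solubility.
Ksp = [Pb²⁺][F⁻]^2 = s · (2s)^2 = 4s^3
4s^3 = 1.6×10⁻⁸  ⇒  s^3 = 4.0×10⁻⁹
s = 1.6×10⁻³ M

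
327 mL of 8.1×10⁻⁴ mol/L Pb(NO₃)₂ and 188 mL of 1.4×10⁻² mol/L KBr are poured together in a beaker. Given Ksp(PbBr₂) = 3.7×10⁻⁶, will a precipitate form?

The combined volume is 515 mL.
[Pb²⁺] = (8.1×10⁻⁴)(327)/515 = 5.1×10⁻⁴ mol/L
[Br⁻] = (1.4×10⁻²)(188)/515 = 5.1×10⁻³ mol/L
Q = [Pb²⁺][Br⁻]^2 = 1.3×10⁻⁸
Q = 1.3×10⁻⁸ < Ksp = 3.7×10⁻⁶, so the solution is unsaturated and no precipitate forms.

No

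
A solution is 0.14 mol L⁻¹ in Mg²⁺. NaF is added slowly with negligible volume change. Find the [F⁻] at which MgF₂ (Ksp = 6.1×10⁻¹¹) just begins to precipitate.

2.1×10⁻⁵ M

A salt starts to precipitate once the ion product Q reaches its Ksp.
MgF₂(s) ⇌ Mg²⁺(aq) + 2 F⁻(aq)
Ksp = [Mg²⁺][F⁻]^2 = [F⁻]^2(0.14)
[F⁻]^2 = 6.1×10⁻¹¹ / (0.14) = 4.4×10⁻¹⁰
[F⁻] = 2.1×10⁻⁵ mol L⁻¹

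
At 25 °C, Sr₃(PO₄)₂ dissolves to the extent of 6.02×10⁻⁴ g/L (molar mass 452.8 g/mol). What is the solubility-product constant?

s = (6.02×10⁻⁴ g L⁻¹)/(452.8 g mol⁻¹) = 1.3295×10⁻⁶ M
Sr₃(PO₄)₂(s) ⇌ 3 Sr²⁺(aq) + 2 PO₄³⁻(aq)
If s mol/L of Sr₃(PO₄)₂ dissolves, [Sr²⁺] = 3s and [PO₄³⁻] = 2s.
Ksp = [Sr²⁺]^3[PO₄³⁻]^2 = (3s)^3 · (2s)^2 = 108s^5
Ksp = 108 × (1.3295×10⁻⁶)^5 = 4.49×10⁻²⁸

Ksp = 4.49×10⁻²⁸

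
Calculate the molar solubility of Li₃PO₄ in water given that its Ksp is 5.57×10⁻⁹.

Li₃PO₄(s) ⇌ 3 Li⁺(aq) + PO₄³⁻(aq)
For each mole of Li₃PO₄ that dissolves per liter, [Li⁺] = 3s and [PO₄³⁻] = s; let s denote this solubility.
Ksp = [Li⁺]^3[PO₄³⁻] = (3s)^3 · s = 27s^4
27s^4 = 5.57×10⁻⁹  ⇒  s^4 = 2.06×10⁻¹⁰
s = 3.79×10⁻³ mol L⁻¹

3.79×10⁻³ M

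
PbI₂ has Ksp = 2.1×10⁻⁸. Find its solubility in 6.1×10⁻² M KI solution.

5.6×10⁻⁶ M

PbI₂(s) ⇌ Pb²⁺(aq) + 2 I⁻(aq)
The solution already contains I⁻ at 6.1×10⁻² M. Let s be the molar solubility of PbI₂.
[I⁻] ≈ 6.1×10⁻² M (common ion dominates); [Pb²⁺] = s.
Ksp = [Pb²⁺][I⁻]^2 = s(6.1×10⁻²)^2
s = 2.1×10⁻⁸ / (6.1×10⁻²)^2 = 5.6×10⁻⁶
s = 5.6×10⁻⁶ M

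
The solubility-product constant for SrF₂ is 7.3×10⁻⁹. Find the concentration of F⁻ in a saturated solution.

2.4×10⁻³ M

SrF₂(s) ⇌ Sr²⁺(aq) + 2 F⁻(aq)
For each mole of SrF₂ that dissolves per liter, [Sr²⁺] = s and [F⁻] = 2s; let s denote this solubility.
Ksp = [Sr²⁺][F⁻]^2 = s · (2s)^2 = 4s^3 = 7.3×10⁻⁹
s = 1.2×10⁻³ mol L⁻¹
[F⁻] = 2s = 2.4×10⁻³ mol L⁻¹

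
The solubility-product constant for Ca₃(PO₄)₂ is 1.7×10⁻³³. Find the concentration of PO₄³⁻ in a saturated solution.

Ca₃(PO₄)₂(s) ⇌ 3 Ca²⁺(aq) + 2 PO₄³⁻(aq)
Let s be the molar solubility. Then [Ca²⁺] = 3s and [PO₄³⁻] = 2s.
Ksp = [Ca²⁺]^3[PO₄³⁻]^2 = (3s)^3 · (2s)^2 = 108s^5 = 1.7×10⁻³³
s = 1.1×10⁻⁷ mol/L
[PO₄³⁻] = 2s = 2.2×10⁻⁷ mol/L

2.2×10⁻⁷ M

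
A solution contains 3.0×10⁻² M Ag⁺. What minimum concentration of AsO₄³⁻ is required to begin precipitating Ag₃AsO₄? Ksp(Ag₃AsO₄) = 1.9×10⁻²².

7.0×10⁻¹⁸ M

A salt starts to precipitate once the ion product Q reaches its Ksp.
Ag₃AsO₄(s) ⇌ 3 Ag⁺(aq) + AsO₄³⁻(aq)
Ksp = [Ag⁺]^3[AsO₄³⁻] = [AsO₄³⁻](3.0×10⁻²)^3
[AsO₄³⁻] = 1.9×10⁻²² / (3.0×10⁻²)^3 = 7.0×10⁻¹⁸
[AsO₄³⁻] = 7.0×10⁻¹⁸ M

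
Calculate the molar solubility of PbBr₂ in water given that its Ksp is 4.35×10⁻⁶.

1.03×10⁻² M

PbBr₂(s) ⇌ Pb²⁺(aq) + 2 Br⁻(aq)
If s mol/L of PbBr₂ dissolves, [Pb²⁺] = s and [Br⁻] = 2s.
Ksp = [Pb²⁺][Br⁻]^2 = s · (2s)^2 = 4s^3
4s^3 = 4.35×10⁻⁶  ⇒  s^3 = 1.09×10⁻⁶
s = (1.09×10⁻⁶)^(1/3) = 1.03×10⁻² M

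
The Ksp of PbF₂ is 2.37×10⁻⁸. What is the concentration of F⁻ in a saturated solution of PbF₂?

3.62×10⁻³ M

PbF₂(s) ⇌ Pb²⁺(aq) + 2 F⁻(aq)
Call the molar solubility s, so that [Pb²⁺] = s and [F⁻] = 2s.
Ksp = [Pb²⁺][F⁻]^2 = s · (2s)^2 = 4s^3 = 2.37×10⁻⁸
s = 1.81×10⁻³ M
[F⁻] = 2s = 3.62×10⁻³ M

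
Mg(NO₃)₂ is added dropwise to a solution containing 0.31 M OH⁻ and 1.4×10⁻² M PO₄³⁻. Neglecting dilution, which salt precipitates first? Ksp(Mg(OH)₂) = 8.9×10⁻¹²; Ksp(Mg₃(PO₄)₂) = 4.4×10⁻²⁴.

A salt starts to precipitate once the ion product Q reaches its Ksp.
For Mg(OH)₂: [Mg²⁺] = (Ksp/[OH⁻]^2) = 9.3×10⁻¹¹ M
For Mg₃(PO₄)₂: [Mg²⁺] = (Ksp/[PO₄³⁻]^2)^(1/3) = 2.8×10⁻⁷ M
Since Mg(OH)₂ needs less Mg²⁺ to reach saturation, it precipitates first.

Mg(OH)₂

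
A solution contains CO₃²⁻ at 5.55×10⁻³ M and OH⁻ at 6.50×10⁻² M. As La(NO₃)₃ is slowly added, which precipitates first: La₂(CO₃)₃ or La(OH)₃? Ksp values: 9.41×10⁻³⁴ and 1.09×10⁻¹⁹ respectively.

La(OH)₃

Each salt precipitates once Q = Ksp for that salt.
For La₂(CO₃)₃: [La³⁺] = (Ksp/[CO₃²⁻]^3)^(1/2) = 7.42×10⁻¹⁴ M
For La(OH)₃: [La³⁺] = (Ksp/[OH⁻]^3) = 3.97×10⁻¹⁶ M
The smaller threshold [La³⁺] is reached first, so La(OH)₃ precipitates first.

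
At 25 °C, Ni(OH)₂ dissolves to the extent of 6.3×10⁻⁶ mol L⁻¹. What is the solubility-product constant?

Ksp = 1.0×10⁻¹⁵

Ni(OH)₂(s) ⇌ Ni²⁺(aq) + 2 OH⁻(aq)
Let s be the molar solubility. Then [Ni²⁺] = s and [OH⁻] = 2s.
Ksp = [Ni²⁺][OH⁻]^2 = s · (2s)^2 = 4s^3
Ksp = 4 × (6.3×10⁻⁶)^3 = 1.0×10⁻¹⁵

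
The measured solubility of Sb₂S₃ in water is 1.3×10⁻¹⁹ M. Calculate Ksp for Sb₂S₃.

Sb₂S₃(s) ⇌ 2 Sb³⁺(aq) + 3 S²⁻(aq)
Call the molar solubility s, so that [Sb³⁺] = 2s and [S²⁻] = 3s.
Ksp = [Sb³⁺]^2[S²⁻]^3 = (2s)^2 · (3s)^3 = 108s^5
Ksp = 108 × (1.3×10⁻¹⁹)^5 = 4.0×10⁻⁹³

Ksp = 4.0×10⁻⁹³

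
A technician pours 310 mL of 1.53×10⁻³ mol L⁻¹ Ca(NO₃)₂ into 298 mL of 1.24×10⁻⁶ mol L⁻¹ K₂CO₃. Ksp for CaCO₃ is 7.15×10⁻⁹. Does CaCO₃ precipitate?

No

After mixing, V = 310 mL + 298 mL = 608 mL.
[Ca²⁺] = (1.53×10⁻³)(310)/608 = 7.80×10⁻⁴ mol L⁻¹
[CO₃²⁻] = (1.24×10⁻⁶)(298)/608 = 6.08×10⁻⁷ mol L⁻¹
Q = [Ca²⁺][CO₃²⁻] = 4.74×10⁻¹⁰
Q = 4.74×10⁻¹⁰ < Ksp = 7.15×10⁻⁹, so the solution is unsaturated and no precipitate forms.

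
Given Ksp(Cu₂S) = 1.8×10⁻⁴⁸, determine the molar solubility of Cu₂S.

Cu₂S(s) ⇌ 2 Cu⁺(aq) + S²⁻(aq)
Call the molar solubility s, so that [Cu⁺] = 2s and [S²⁻] = s.
Ksp = [Cu⁺]^2[S²⁻] = (2s)^2 · s = 4s^3
4s^3 = 1.8×10⁻⁴⁸  ⇒  s^3 = 4.5×10⁻⁴⁹
s = 7.7×10⁻¹⁷ M

7.7×10⁻¹⁷ M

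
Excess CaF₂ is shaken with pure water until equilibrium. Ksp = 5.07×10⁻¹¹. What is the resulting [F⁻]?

4.66×10⁻⁴ M

CaF₂(s) ⇌ Ca²⁺(aq) + 2 F⁻(aq)
With molar solubility s: [Ca²⁺] = s, [F⁻] = 2s.
Ksp = [Ca²⁺][F⁻]^2 = s · (2s)^2 = 4s^3 = 5.07×10⁻¹¹
s = 2.33×10⁻⁴ M
[F⁻] = 2s = 4.66×10⁻⁴ M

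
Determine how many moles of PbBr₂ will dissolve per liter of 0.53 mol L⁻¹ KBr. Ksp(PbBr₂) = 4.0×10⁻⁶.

PbBr₂(s) ⇌ Pb²⁺(aq) + 2 Br⁻(aq)
Br⁻ is already present at 0.53 mol L⁻¹. If s mol/L of PbBr₂ dissolves, [Pb²⁺] = s while [Br⁻] ≈ 0.53 mol L⁻¹.
Ksp = [Pb²⁺][Br⁻]^2 = s(0.53)^2
s = 4.0×10⁻⁶ / (0.53)^2 = 1.4×10⁻⁵
s = 1.4×10⁻⁵ mol L⁻¹

1.4×10⁻⁵ M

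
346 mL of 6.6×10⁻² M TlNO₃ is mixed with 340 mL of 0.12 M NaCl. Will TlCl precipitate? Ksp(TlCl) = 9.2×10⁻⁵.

The combined volume is 686 mL.
[Tl⁺] = (6.6×10⁻²)(346)/686 = 3.3×10⁻² M
[Cl⁻] = (0.12)(340)/686 = 5.9×10⁻² M
Q = [Tl⁺][Cl⁻] = 2.0×10⁻³
Q = 2.0×10⁻³ > Ksp = 9.2×10⁻⁵, so the solution is supersaturated and TlCl precipitates.

Yes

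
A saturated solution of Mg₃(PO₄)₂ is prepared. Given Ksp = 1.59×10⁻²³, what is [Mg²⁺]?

Mg₃(PO₄)₂(s) ⇌ 3 Mg²⁺(aq) + 2 PO₄³⁻(aq)
If s mol/L of Mg₃(PO₄)₂ dissolves, [Mg²⁺] = 3s and [PO₄³⁻] = 2s.
Ksp = [Mg²⁺]^3[PO₄³⁻]^2 = (3s)^3 · (2s)^2 = 108s^5 = 1.59×10⁻²³
s = 1.08×10⁻⁵ M
[Mg²⁺] = 3s = 3.24×10⁻⁵ M

3.24×10⁻⁵ M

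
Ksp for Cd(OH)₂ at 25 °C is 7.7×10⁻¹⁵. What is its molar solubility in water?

1.2×10⁻⁵ M

Cd(OH)₂(s) ⇌ Cd²⁺(aq) + 2 OH⁻(aq)
With molar solubility s: [Cd²⁺] = s, [OH⁻] = 2s.
Ksp = [Cd²⁺][OH⁻]^2 = s · (2s)^2 = 4s^3
4s^3 = 7.7×10⁻¹⁵  ⇒  s^3 = 1.9×10⁻¹⁵
Taking the 3rd root, s = 1.2×10⁻⁵ mol L⁻¹.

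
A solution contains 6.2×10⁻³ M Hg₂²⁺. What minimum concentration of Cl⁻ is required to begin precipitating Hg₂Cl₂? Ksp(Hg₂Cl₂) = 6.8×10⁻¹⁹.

1.0×10⁻⁸ M

Precipitation begins when Q = Ksp.
Hg₂Cl₂(s) ⇌ Hg₂²⁺(aq) + 2 Cl⁻(aq)
Ksp = [Hg₂²⁺][Cl⁻]^2 = [Cl⁻]^2(6.2×10⁻³)
[Cl⁻]^2 = 6.8×10⁻¹⁹ / (6.2×10⁻³) = 1.1×10⁻¹⁶
[Cl⁻] = 1.0×10⁻⁸ M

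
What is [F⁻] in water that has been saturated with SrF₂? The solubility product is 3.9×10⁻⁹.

2.0×10⁻³ M

SrF₂(s) ⇌ Sr²⁺(aq) + 2 F⁻(aq)
For each mole of SrF₂ that dissolves per liter, [Sr²⁺] = s and [F⁻] = 2s; let s denote this solubility.
Ksp = [Sr²⁺][F⁻]^2 = s · (2s)^2 = 4s^3 = 3.9×10⁻⁹
s = 9.9×10⁻⁴ M
[F⁻] = 2s = 2.0×10⁻³ M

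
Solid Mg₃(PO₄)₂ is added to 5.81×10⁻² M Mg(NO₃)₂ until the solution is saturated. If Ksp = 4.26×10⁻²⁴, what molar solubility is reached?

7.37×10⁻¹¹ M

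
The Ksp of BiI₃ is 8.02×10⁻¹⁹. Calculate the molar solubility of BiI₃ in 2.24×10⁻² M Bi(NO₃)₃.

1.10×10⁻⁶ M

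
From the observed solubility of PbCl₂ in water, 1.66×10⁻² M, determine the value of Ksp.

Ksp = 1.83×10⁻⁵

PbCl₂(s) ⇌ Pb²⁺(aq) + 2 Cl⁻(aq)
With molar solubility s: [Pb²⁺] = s, [Cl⁻] = 2s.
Ksp = [Pb²⁺][Cl⁻]^2 = s · (2s)^2 = 4s^3
Ksp = 4 × (1.66×10⁻²)^3 = 1.83×10⁻⁵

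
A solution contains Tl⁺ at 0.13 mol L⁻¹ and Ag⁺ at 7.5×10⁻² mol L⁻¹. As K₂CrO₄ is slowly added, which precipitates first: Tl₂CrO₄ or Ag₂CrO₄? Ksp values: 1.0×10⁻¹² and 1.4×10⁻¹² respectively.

The threshold for precipitation is Q = Ksp.
For Tl₂CrO₄: [CrO₄²⁻] = (Ksp/[Tl⁺]^2) = 5.9×10⁻¹¹ mol L⁻¹
For Ag₂CrO₄: [CrO₄²⁻] = (Ksp/[Ag⁺]^2) = 2.5×10⁻¹⁰ mol L⁻¹
Tl₂CrO₄ requires the lower [CrO₄²⁻], so it precipitates first.

Tl₂CrO₄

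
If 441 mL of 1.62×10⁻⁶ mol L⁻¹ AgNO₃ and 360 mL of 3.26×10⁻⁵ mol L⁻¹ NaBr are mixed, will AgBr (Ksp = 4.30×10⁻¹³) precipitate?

After mixing, V = 441 mL + 360 mL = 801 mL.
[Ag⁺] = (1.62×10⁻⁶)(441)/801 = 8.92×10⁻⁷ mol L⁻¹
[Br⁻] = (3.26×10⁻⁵)(360)/801 = 1.47×10⁻⁵ mol L⁻¹
Q = [Ag⁺][Br⁻] = 1.31×10⁻¹¹
Since Q (1.31×10⁻¹¹) exceeds Ksp (4.30×10⁻¹³), AgBr will precipitate.

Yes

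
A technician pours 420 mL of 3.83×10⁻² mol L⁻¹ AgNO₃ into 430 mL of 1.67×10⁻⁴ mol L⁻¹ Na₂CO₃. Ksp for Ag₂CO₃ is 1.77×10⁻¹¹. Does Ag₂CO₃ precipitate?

Yes

Total volume after mixing = 420 + 430 = 850 mL.
[Ag⁺] = (3.83×10⁻²)(420)/850 = 1.89×10⁻² mol L⁻¹
[CO₃²⁻] = (1.67×10⁻⁴)(430)/850 = 8.45×10⁻⁵ mol L⁻¹
Q = [Ag⁺]^2[CO₃²⁻] = 3.03×10⁻⁸
Q = 3.03×10⁻⁸ > Ksp = 1.77×10⁻¹¹, so the solution is supersaturated and Ag₂CO₃ precipitates.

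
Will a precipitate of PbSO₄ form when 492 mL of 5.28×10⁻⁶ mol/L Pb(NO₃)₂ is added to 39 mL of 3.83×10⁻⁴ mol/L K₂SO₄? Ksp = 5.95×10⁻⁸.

The combined volume is 531 mL.
[Pb²⁺] = (5.28×10⁻⁶)(492)/531 = 4.89×10⁻⁶ mol/L
[SO₄²⁻] = (3.83×10⁻⁴)(39)/531 = 2.81×10⁻⁵ mol/L
Q = [Pb²⁺][SO₄²⁻] = 1.38×10⁻¹⁰
Q = 1.38×10⁻¹⁰ < Ksp = 5.95×10⁻⁸, so the solution is unsaturated and no precipitate forms.

No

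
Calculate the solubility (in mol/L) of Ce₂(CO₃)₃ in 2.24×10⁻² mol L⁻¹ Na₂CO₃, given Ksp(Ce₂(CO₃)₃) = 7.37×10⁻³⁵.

1.28×10⁻¹⁵ M

Ce₂(CO₃)₃(s) ⇌ 2 Ce³⁺(aq) + 3 CO₃²⁻(aq)
CO₃²⁻ is already present at 2.24×10⁻² mol L⁻¹. If s mol/L of Ce₂(CO₃)₃ dissolves, [Ce³⁺] = 2s while [CO₃²⁻] ≈ 2.24×10⁻² mol L⁻¹.
Ksp = [Ce³⁺]^2[CO₃²⁻]^3 = (2s)^2(2.24×10⁻²)^3
(2s)^2 = 7.37×10⁻³⁵ / (2.24×10⁻²)^3 = 6.56×10⁻³⁰
s = 1.28×10⁻¹⁵ mol L⁻¹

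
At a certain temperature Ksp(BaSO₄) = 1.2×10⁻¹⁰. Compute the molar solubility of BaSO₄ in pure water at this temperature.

1.1×10⁻⁵ M

BaSO₄(s) ⇌ Ba²⁺(aq) + SO₄²⁻(aq)
With molar solubility s: [Ba²⁺] = s, [SO₄²⁻] = s.
Ksp = [Ba²⁺][SO₄²⁻] = s · s = s^2
s^2 = 1.2×10⁻¹⁰
s = 1.1×10⁻⁵ mol/L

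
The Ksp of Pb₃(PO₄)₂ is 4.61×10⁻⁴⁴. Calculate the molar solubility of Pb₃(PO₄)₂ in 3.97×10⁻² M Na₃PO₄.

Pb₃(PO₄)₂(s) ⇌ 3 Pb²⁺(aq) + 2 PO₄³⁻(aq)
The solution already contains PO₄³⁻ at 3.97×10⁻² M. Let s be the molar solubility of Pb₃(PO₄)₂.
[PO₄³⁻] ≈ 3.97×10⁻² M (common ion dominates); [Pb²⁺] = 3s.
Ksp = [Pb²⁺]^3[PO₄³⁻]^2 = (3s)^3(3.97×10⁻²)^2
(3s)^3 = 4.61×10⁻⁴⁴ / (3.97×10⁻²)^2 = 2.92×10⁻⁴¹
s = 1.03×10⁻¹⁴ M

1.03×10⁻¹⁴ M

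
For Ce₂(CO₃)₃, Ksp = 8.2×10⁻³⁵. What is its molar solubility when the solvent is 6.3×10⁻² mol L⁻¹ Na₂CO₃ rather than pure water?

2.9×10⁻¹⁶ M

Ce₂(CO₃)₃(s) ⇌ 2 Ce³⁺(aq) + 3 CO₃²⁻(aq)
CO₃²⁻ is already present at 6.3×10⁻² mol L⁻¹. If s mol/L of Ce₂(CO₃)₃ dissolves, [Ce³⁺] = 2s while [CO₃²⁻] ≈ 6.3×10⁻² mol L⁻¹.
Ksp = [Ce³⁺]^2[CO₃²⁻]^3 = (2s)^2(6.3×10⁻²)^3
(2s)^2 = 8.2×10⁻³⁵ / (6.3×10⁻²)^3 = 3.3×10⁻³¹
s = 2.9×10⁻¹⁶ mol L⁻¹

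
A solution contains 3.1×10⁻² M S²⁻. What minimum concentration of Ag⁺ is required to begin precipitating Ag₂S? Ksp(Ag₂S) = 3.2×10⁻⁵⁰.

1.0×10⁻²⁴ M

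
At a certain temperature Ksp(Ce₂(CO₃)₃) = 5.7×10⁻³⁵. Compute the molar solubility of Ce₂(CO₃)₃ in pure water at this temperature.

5.6×10⁻⁸ M

Ce₂(CO₃)₃(s) ⇌ 2 Ce³⁺(aq) + 3 CO₃²⁻(aq)
Call the molar solubility s, so that [Ce³⁺] = 2s and [CO₃²⁻] = 3s.
Ksp = [Ce³⁺]^2[CO₃²⁻]^3 = (2s)^2 · (3s)^3 = 108s^5
108s^5 = 5.7×10⁻³⁵  ⇒  s^5 = 5.3×10⁻³⁷
s = 5.6×10⁻⁸ mol/L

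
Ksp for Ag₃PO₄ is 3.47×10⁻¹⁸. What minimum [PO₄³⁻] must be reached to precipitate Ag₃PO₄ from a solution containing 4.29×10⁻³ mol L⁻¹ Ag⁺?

4.39×10⁻¹¹ M

Each salt precipitates once Q = Ksp for that salt.
Ag₃PO₄(s) ⇌ 3 Ag⁺(aq) + PO₄³⁻(aq)
Ksp = [Ag⁺]^3[PO₄³⁻] = [PO₄³⁻](4.29×10⁻³)^3
[PO₄³⁻] = 3.47×10⁻¹⁸ / (4.29×10⁻³)^3 = 4.39×10⁻¹¹
[PO₄³⁻] = 4.39×10⁻¹¹ mol L⁻¹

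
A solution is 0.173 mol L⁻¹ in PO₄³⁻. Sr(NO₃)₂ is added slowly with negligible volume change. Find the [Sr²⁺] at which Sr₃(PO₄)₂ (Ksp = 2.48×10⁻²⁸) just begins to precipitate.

The threshold for precipitation is Q = Ksp.
Sr₃(PO₄)₂(s) ⇌ 3 Sr²⁺(aq) + 2 PO₄³⁻(aq)
Ksp = [Sr²⁺]^3[PO₄³⁻]^2 = [Sr²⁺]^3(0.173)^2
[Sr²⁺]^3 = 2.48×10⁻²⁸ / (0.173)^2 = 8.29×10⁻²⁷
[Sr²⁺] = 2.02×10⁻⁹ mol L⁻¹

2.02×10⁻⁹ M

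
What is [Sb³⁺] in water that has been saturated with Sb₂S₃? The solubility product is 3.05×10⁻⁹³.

2.46×10⁻¹⁹ M

Sb₂S₃(s) ⇌ 2 Sb³⁺(aq) + 3 S²⁻(aq)
Call the molar solubility s, so that [Sb³⁺] = 2s and [S²⁻] = 3s.
Ksp = [Sb³⁺]^2[S²⁻]^3 = (2s)^2 · (3s)^3 = 108s^5 = 3.05×10⁻⁹³
s = 1.23×10⁻¹⁹ M
[Sb³⁺] = 2s = 2.46×10⁻¹⁹ M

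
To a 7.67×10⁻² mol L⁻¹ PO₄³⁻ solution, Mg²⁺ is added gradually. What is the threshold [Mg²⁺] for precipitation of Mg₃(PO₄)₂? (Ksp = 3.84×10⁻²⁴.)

Each salt precipitates once Q = Ksp for that salt.
Mg₃(PO₄)₂(s) ⇌ 3 Mg²⁺(aq) + 2 PO₄³⁻(aq)
Ksp = [Mg²⁺]^3[PO₄³⁻]^2 = [Mg²⁺]^3(7.67×10⁻²)^2
[Mg²⁺]^3 = 3.84×10⁻²⁴ / (7.67×10⁻²)^2 = 6.53×10⁻²²
[Mg²⁺] = 8.67×10⁻⁸ mol L⁻¹

8.67×10⁻⁸ M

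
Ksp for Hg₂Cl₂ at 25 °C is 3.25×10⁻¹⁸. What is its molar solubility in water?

Hg₂Cl₂(s) ⇌ Hg₂²⁺(aq) + 2 Cl⁻(aq)
Let s be the molar solubility. Then [Hg₂²⁺] = s and [Cl⁻] = 2s.
Ksp = [Hg₂²⁺][Cl⁻]^2 = s · (2s)^2 = 4s^3
4s^3 = 3.25×10⁻¹⁸  ⇒  s^3 = 8.13×10⁻¹⁹
s = 9.33×10⁻⁷ mol/L

9.33×10⁻⁷ M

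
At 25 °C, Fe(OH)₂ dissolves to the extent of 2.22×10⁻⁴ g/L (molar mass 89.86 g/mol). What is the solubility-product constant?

Molar solubility s = (2.22×10⁻⁴ g/L) / (89.86 g/mol) = 2.4705×10⁻⁶ mol/L
Fe(OH)₂(s) ⇌ Fe²⁺(aq) + 2 OH⁻(aq)
If s mol/L of Fe(OH)₂ dissolves, [Fe²⁺] = s and [OH⁻] = 2s.
Ksp = [Fe²⁺][OH⁻]^2 = s · (2s)^2 = 4s^3
Ksp = 4 × (2.4705×10⁻⁶)^3 = 6.03×10⁻¹⁷

Ksp = 6.03×10⁻¹⁷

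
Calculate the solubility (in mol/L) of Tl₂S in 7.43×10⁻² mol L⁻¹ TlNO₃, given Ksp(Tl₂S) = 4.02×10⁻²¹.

Tl₂S(s) ⇌ 2 Tl⁺(aq) + S²⁻(aq)
Let s be the solubility of Tl₂S here. The common ion gives [Tl⁺] ≈ 7.43×10⁻² mol L⁻¹, and [S²⁻] = s.
Ksp = [Tl⁺]^2[S²⁻] = (7.43×10⁻²)^2s
s = 4.02×10⁻²¹ / (7.43×10⁻²)^2 = 7.28×10⁻¹⁹
s = 7.28×10⁻¹⁹ mol L⁻¹

7.28×10⁻¹⁹ M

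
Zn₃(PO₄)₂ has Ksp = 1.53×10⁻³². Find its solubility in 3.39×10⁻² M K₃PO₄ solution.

7.90×10⁻¹¹ M

Zn₃(PO₄)₂(s) ⇌ 3 Zn²⁺(aq) + 2 PO₄³⁻(aq)
PO₄³⁻ is already present at 3.39×10⁻² M. If s mol/L of Zn₃(PO₄)₂ dissolves, [Zn²⁺] = 3s while [PO₄³⁻] ≈ 3.39×10⁻² M.
Ksp = [Zn²⁺]^3[PO₄³⁻]^2 = (3s)^3(3.39×10⁻²)^2
(3s)^3 = 1.53×10⁻³² / (3.39×10⁻²)^2 = 1.33×10⁻²⁹
s = 7.90×10⁻¹¹ M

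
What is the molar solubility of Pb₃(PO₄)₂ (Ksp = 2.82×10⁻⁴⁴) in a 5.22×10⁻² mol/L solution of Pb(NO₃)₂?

Pb₃(PO₄)₂(s) ⇌ 3 Pb²⁺(aq) + 2 PO₄³⁻(aq)
The solution already contains Pb²⁺ at 5.22×10⁻² mol/L. Let s be the molar solubility of Pb₃(PO₄)₂.
[Pb²⁺] ≈ 5.22×10⁻² mol/L (common ion dominates); [PO₄³⁻] = 2s.
Ksp = [Pb²⁺]^3[PO₄³⁻]^2 = (5.22×10⁻²)^3(2s)^2
(2s)^2 = 2.82×10⁻⁴⁴ / (5.22×10⁻²)^3 = 1.98×10⁻⁴⁰
s = 7.04×10⁻²¹ mol/L

7.04×10⁻²¹ M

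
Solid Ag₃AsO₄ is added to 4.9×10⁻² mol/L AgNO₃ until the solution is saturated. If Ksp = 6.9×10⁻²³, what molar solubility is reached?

5.9×10⁻¹⁹ M

Ag₃AsO₄(s) ⇌ 3 Ag⁺(aq) + AsO₄³⁻(aq)
The solution already contains Ag⁺ at 4.9×10⁻² mol/L. Let s be the molar solubility of Ag₃AsO₄.
[Ag⁺] ≈ 4.9×10⁻² mol/L (common ion dominates); [AsO₄³⁻] = s.
Ksp = [Ag⁺]^3[AsO₄³⁻] = (4.9×10⁻²)^3s
s = 6.9×10⁻²³ / (4.9×10⁻²)^3 = 5.9×10⁻¹⁹
s = 5.9×10⁻¹⁹ mol/L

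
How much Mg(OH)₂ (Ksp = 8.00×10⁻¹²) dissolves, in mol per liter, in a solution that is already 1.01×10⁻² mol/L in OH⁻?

7.84×10⁻⁸ M

Mg(OH)₂(s) ⇌ Mg²⁺(aq) + 2 OH⁻(aq)
Let s be the solubility of Mg(OH)₂ here. The common ion gives [OH⁻] ≈ 1.01×10⁻² mol/L, and [Mg²⁺] = s.
Ksp = [Mg²⁺][OH⁻]^2 = s(1.01×10⁻²)^2
s = 8.00×10⁻¹² / (1.01×10⁻²)^2 = 7.84×10⁻⁸
s = 7.84×10⁻⁸ mol/L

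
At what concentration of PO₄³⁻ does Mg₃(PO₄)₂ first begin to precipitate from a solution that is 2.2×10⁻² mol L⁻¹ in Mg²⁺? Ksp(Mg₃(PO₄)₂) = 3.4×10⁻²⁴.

5.7×10⁻¹⁰ M

A salt starts to precipitate once the ion product Q reaches its Ksp.
Mg₃(PO₄)₂(s) ⇌ 3 Mg²⁺(aq) + 2 PO₄³⁻(aq)
Ksp = [Mg²⁺]^3[PO₄³⁻]^2 = [PO₄³⁻]^2(2.2×10⁻²)^3
[PO₄³⁻]^2 = 3.4×10⁻²⁴ / (2.2×10⁻²)^3 = 3.2×10⁻¹⁹
[PO₄³⁻] = 5.7×10⁻¹⁰ mol L⁻¹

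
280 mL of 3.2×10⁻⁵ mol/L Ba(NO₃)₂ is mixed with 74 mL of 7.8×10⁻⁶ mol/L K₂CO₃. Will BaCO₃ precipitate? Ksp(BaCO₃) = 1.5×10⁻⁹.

No

After mixing, V = 280 mL + 74 mL = 354 mL.
[Ba²⁺] = (3.2×10⁻⁵)(280)/354 = 2.5×10⁻⁵ mol/L
[CO₃²⁻] = (7.8×10⁻⁶)(74)/354 = 1.6×10⁻⁶ mol/L
Q = [Ba²⁺][CO₃²⁻] = 4.1×10⁻¹¹
Q = 4.1×10⁻¹¹ < Ksp = 1.5×10⁻⁹, so the solution is unsaturated and no precipitate forms.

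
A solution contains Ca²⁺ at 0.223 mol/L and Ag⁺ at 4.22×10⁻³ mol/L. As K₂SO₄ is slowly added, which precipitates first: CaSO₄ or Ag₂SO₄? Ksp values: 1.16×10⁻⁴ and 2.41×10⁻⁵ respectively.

CaSO₄

A salt starts to precipitate once the ion product Q reaches its Ksp.
For CaSO₄: [SO₄²⁻] = (Ksp/[Ca²⁺]) = 5.20×10⁻⁴ mol/L
For Ag₂SO₄: [SO₄²⁻] = (Ksp/[Ag⁺]^2) = 1.35 mol/L
The smaller threshold [SO₄²⁻] is reached first, so CaSO₄ precipitates first.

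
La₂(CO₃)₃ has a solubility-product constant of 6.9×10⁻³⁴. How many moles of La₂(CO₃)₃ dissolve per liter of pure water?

La₂(CO₃)₃(s) ⇌ 2 La³⁺(aq) + 3 CO₃²⁻(aq)
Let s be the molar solubility. Then [La³⁺] = 2s and [CO₃²⁻] = 3s.
Ksp = [La³⁺]^2[CO₃²⁻]^3 = (2s)^2 · (3s)^3 = 108s^5
108s^5 = 6.9×10⁻³⁴  ⇒  s^5 = 6.4×10⁻³⁶
s = (6.4×10⁻³⁶)^(1/5) = 9.1×10⁻⁸ M

9.1×10⁻⁸ M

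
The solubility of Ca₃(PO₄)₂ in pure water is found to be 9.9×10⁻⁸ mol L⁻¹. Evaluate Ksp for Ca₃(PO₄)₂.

Ca₃(PO₄)₂(s) ⇌ 3 Ca²⁺(aq) + 2 PO₄³⁻(aq)
Let s be the molar solubility. Then [Ca²⁺] = 3s and [PO₄³⁻] = 2s.
Ksp = [Ca²⁺]^3[PO₄³⁻]^2 = (3s)^3 · (2s)^2 = 108s^5
Ksp = 108 × (9.9×10⁻⁸)^5 = 1.0×10⁻³³

Ksp = 1.0×10⁻³³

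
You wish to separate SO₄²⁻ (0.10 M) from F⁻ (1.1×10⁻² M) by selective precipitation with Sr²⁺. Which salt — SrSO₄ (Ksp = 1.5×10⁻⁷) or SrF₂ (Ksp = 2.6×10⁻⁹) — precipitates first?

Each salt precipitates once Q = Ksp for that salt.
For SrSO₄: [Sr²⁺] = (Ksp/[SO₄²⁻]) = 1.5×10⁻⁶ M
For SrF₂: [Sr²⁺] = (Ksp/[F⁻]^2) = 2.1×10⁻⁵ M
SrSO₄ requires the lower [Sr²⁺], so it precipitates first.

SrSO₄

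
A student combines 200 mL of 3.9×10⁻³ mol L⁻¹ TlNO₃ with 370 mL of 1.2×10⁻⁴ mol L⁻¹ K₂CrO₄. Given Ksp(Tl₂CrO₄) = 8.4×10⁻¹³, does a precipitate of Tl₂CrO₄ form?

Yes

The combined volume is 570 mL.
[Tl⁺] = (3.9×10⁻³)(200)/570 = 1.4×10⁻³ mol L⁻¹
[CrO₄²⁻] = (1.2×10⁻⁴)(370)/570 = 7.8×10⁻⁵ mol L⁻¹
Q = [Tl⁺]^2[CrO₄²⁻] = 1.5×10⁻¹⁰
Since Q (1.5×10⁻¹⁰) exceeds Ksp (8.4×10⁻¹³), Tl₂CrO₄ will precipitate.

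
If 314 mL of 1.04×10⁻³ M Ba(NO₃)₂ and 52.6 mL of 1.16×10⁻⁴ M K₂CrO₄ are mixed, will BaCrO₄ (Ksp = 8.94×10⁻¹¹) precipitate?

The combined volume is 366.6 mL.
[Ba²⁺] = (1.04×10⁻³)(314)/366.6 = 8.91×10⁻⁴ M
[CrO₄²⁻] = (1.16×10⁻⁴)(52.6)/366.6 = 1.66×10⁻⁵ M
Q = [Ba²⁺][CrO₄²⁻] = 1.48×10⁻⁸
Q = 1.48×10⁻⁸ > Ksp = 8.94×10⁻¹¹, so the solution is supersaturated and BaCrO₄ precipitates.

Yes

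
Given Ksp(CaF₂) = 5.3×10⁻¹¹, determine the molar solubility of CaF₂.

CaF₂(s) ⇌ Ca²⁺(aq) + 2 F⁻(aq)
With molar solubility s: [Ca²⁺] = s, [F⁻] = 2s.
Ksp = [Ca²⁺][F⁻]^2 = s · (2s)^2 = 4s^3
4s^3 = 5.3×10⁻¹¹  ⇒  s^3 = 1.3×10⁻¹¹
Taking the 3rd root, s = 2.4×10⁻⁴ mol/L.

2.4×10⁻⁴ M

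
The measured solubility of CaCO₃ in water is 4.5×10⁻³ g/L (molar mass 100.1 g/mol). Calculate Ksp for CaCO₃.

Convert to molarity: s = 4.5×10⁻³ / 100.1 = 4.496×10⁻⁵ mol/L
CaCO₃(s) ⇌ Ca²⁺(aq) + CO₃²⁻(aq)
Call the molar solubility s, so that [Ca²⁺] = s and [CO₃²⁻] = s.
Ksp = [Ca²⁺][CO₃²⁻] = s · s = s^2
Ksp = (4.496×10⁻⁵)^2 = 2.0×10⁻⁹

Ksp = 2.0×10⁻⁹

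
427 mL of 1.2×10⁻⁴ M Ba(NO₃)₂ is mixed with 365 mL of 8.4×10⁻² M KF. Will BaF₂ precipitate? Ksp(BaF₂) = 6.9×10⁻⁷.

No

The combined volume is 792 mL.
[Ba²⁺] = (1.2×10⁻⁴)(427)/792 = 6.5×10⁻⁵ M
[F⁻] = (8.4×10⁻²)(365)/792 = 3.9×10⁻² M
Q = [Ba²⁺][F⁻]^2 = 9.7×10⁻⁸
Q = 9.7×10⁻⁸ < Ksp = 6.9×10⁻⁷, so the solution is unsaturated and no precipitate forms.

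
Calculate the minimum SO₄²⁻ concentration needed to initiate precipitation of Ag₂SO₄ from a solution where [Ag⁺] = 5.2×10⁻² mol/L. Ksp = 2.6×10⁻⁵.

The threshold for precipitation is Q = Ksp.
Ag₂SO₄(s) ⇌ 2 Ag⁺(aq) + SO₄²⁻(aq)
Ksp = [Ag⁺]^2[SO₄²⁻] = [SO₄²⁻](5.2×10⁻²)^2
[SO₄²⁻] = 2.6×10⁻⁵ / (5.2×10⁻²)^2 = 9.6×10⁻³
[SO₄²⁻] = 9.6×10⁻³ mol/L

9.6×10⁻³ M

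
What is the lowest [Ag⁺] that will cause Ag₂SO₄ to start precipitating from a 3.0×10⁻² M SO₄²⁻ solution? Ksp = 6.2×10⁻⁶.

Precipitation of each salt begins when its ion product equals Ksp.
Ag₂SO₄(s) ⇌ 2 Ag⁺(aq) + SO₄²⁻(aq)
Ksp = [Ag⁺]^2[SO₄²⁻] = [Ag⁺]^2(3.0×10⁻²)
[Ag⁺]^2 = 6.2×10⁻⁶ / (3.0×10⁻²) = 2.1×10⁻⁴
[Ag⁺] = 1.4×10⁻² M

1.4×10⁻² M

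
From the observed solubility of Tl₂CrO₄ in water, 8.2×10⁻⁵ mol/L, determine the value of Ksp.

Tl₂CrO₄(s) ⇌ 2 Tl⁺(aq) + CrO₄²⁻(aq)
Let s be the molar solubility. Then [Tl⁺] = 2s and [CrO₄²⁻] = s.
Ksp = [Tl⁺]^2[CrO₄²⁻] = (2s)^2 · s = 4s^3
Ksp = 4 × (8.2×10⁻⁵)^3 = 2.2×10⁻¹²

Ksp = 2.2×10⁻¹²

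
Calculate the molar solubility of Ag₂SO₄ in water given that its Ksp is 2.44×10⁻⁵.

1.83×10⁻² M

Ag₂SO₄(s) ⇌ 2 Ag⁺(aq) + SO₄²⁻(aq)
For each mole of Ag₂SO₄ that dissolves per liter, [Ag⁺] = 2s and [SO₄²⁻] = s; let s denote this solubility.
Ksp = [Ag⁺]^2[SO₄²⁻] = (2s)^2 · s = 4s^3
4s^3 = 2.44×10⁻⁵  ⇒  s^3 = 6.10×10⁻⁶
s = (6.10×10⁻⁶)^(1/3) = 1.83×10⁻² mol L⁻¹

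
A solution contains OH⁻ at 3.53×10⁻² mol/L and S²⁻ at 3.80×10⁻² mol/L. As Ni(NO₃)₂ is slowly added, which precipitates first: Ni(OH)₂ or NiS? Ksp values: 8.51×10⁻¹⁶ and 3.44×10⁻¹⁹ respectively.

NiS

A salt starts to precipitate once the ion product Q reaches its Ksp.
For Ni(OH)₂: [Ni²⁺] = (Ksp/[OH⁻]^2) = 6.83×10⁻¹³ mol/L
For NiS: [Ni²⁺] = (Ksp/[S²⁻]) = 9.05×10⁻¹⁸ mol/L
Since NiS needs less Ni²⁺ to reach saturation, it precipitates first.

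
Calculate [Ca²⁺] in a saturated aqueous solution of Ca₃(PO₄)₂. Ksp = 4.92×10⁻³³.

Ca₃(PO₄)₂(s) ⇌ 3 Ca²⁺(aq) + 2 PO₄³⁻(aq)
Call the molar solubility s, so that [Ca²⁺] = 3s and [PO₄³⁻] = 2s.
Ksp = [Ca²⁺]^3[PO₄³⁻]^2 = (3s)^3 · (2s)^2 = 108s^5 = 4.92×10⁻³³
s = 1.35×10⁻⁷ M
[Ca²⁺] = 3s = 4.06×10⁻⁷ M

4.06×10⁻⁷ M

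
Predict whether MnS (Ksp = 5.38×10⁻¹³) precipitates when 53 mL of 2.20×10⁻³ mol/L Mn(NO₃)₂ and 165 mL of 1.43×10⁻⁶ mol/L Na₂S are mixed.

The combined volume is 218 mL.
[Mn²⁺] = (2.20×10⁻³)(53)/218 = 5.35×10⁻⁴ mol/L
[S²⁻] = (1.43×10⁻⁶)(165)/218 = 1.08×10⁻⁶ mol/L
Q = [Mn²⁺][S²⁻] = 5.79×10⁻¹⁰
Since Q (5.79×10⁻¹⁰) exceeds Ksp (5.38×10⁻¹³), MnS will precipitate.

Yes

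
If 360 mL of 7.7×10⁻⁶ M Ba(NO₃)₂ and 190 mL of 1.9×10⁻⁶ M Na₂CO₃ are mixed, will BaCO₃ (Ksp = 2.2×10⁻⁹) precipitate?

No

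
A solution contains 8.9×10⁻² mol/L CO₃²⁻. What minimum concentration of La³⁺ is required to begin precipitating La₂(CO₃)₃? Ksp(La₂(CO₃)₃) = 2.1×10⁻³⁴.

Precipitation begins when Q = Ksp.
La₂(CO₃)₃(s) ⇌ 2 La³⁺(aq) + 3 CO₃²⁻(aq)
Ksp = [La³⁺]^2[CO₃²⁻]^3 = [La³⁺]^2(8.9×10⁻²)^3
[La³⁺]^2 = 2.1×10⁻³⁴ / (8.9×10⁻²)^3 = 3.0×10⁻³¹
[La³⁺] = 5.5×10⁻¹⁶ mol/L

5.5×10⁻¹⁶ M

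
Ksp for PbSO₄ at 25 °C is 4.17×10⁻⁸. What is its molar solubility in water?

2.04×10⁻⁴ M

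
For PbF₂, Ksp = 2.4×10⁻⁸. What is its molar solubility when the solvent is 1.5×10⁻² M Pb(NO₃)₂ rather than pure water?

6.3×10⁻⁴ M

PbF₂(s) ⇌ Pb²⁺(aq) + 2 F⁻(aq)
With Pb²⁺ already at 1.5×10⁻² M and s small, take [Pb²⁺] ≈ 1.5×10⁻² M and [F⁻] = 2s.
Ksp = [Pb²⁺][F⁻]^2 = (1.5×10⁻²)(2s)^2
(2s)^2 = 2.4×10⁻⁸ / (1.5×10⁻²) = 1.6×10⁻⁶
s = 6.3×10⁻⁴ M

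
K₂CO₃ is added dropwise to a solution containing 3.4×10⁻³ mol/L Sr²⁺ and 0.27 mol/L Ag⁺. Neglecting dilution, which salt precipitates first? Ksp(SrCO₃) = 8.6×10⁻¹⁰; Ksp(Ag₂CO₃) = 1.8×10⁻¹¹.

Ag₂CO₃

The threshold for precipitation is Q = Ksp.
For SrCO₃: [CO₃²⁻] = (Ksp/[Sr²⁺]) = 2.5×10⁻⁷ mol/L
For Ag₂CO₃: [CO₃²⁻] = (Ksp/[Ag⁺]^2) = 2.5×10⁻¹⁰ mol/L
The smaller threshold [CO₃²⁻] is reached first, so Ag₂CO₃ precipitates first.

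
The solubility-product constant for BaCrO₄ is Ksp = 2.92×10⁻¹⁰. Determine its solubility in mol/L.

BaCrO₄(s) ⇌ Ba²⁺(aq) + CrO₄²⁻(aq)
If s mol/L of BaCrO₄ dissolves, [Ba²⁺] = s and [CrO₄²⁻] = s.
Ksp = [Ba²⁺][CrO₄²⁻] = s · s = s^2
s^2 = 2.92×10⁻¹⁰
s = (2.92×10⁻¹⁰)^(1/2) = 1.71×10⁻⁵ M

1.71×10⁻⁵ M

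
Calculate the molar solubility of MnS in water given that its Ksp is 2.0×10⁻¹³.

4.5×10⁻⁷ M

MnS(s) ⇌ Mn²⁺(aq) + S²⁻(aq)
With molar solubility s: [Mn²⁺] = s, [S²⁻] = s.
Ksp = [Mn²⁺][S²⁻] = s · s = s^2
s^2 = 2.0×10⁻¹³
s = 4.5×10⁻⁷ mol/L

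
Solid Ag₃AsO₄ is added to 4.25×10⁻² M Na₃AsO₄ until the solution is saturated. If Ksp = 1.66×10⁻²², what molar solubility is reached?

5.25×10⁻⁸ M

Ag₃AsO₄(s) ⇌ 3 Ag⁺(aq) + AsO₄³⁻(aq)
AsO₄³⁻ is already present at 4.25×10⁻² M. If s mol/L of Ag₃AsO₄ dissolves, [Ag⁺] = 3s while [AsO₄³⁻] ≈ 4.25×10⁻² M.
Ksp = [Ag⁺]^3[AsO₄³⁻] = (3s)^3(4.25×10⁻²)
(3s)^3 = 1.66×10⁻²² / (4.25×10⁻²) = 3.91×10⁻²¹
s = 5.25×10⁻⁸ M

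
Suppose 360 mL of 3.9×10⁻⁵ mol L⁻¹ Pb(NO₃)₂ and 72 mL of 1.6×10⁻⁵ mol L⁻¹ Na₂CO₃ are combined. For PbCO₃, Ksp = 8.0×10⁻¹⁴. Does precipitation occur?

After mixing, V = 360 mL + 72 mL = 432 mL.
[Pb²⁺] = (3.9×10⁻⁵)(360)/432 = 3.3×10⁻⁵ mol L⁻¹
[CO₃²⁻] = (1.6×10⁻⁵)(72)/432 = 2.7×10⁻⁶ mol L⁻¹
Q = [Pb²⁺][CO₃²⁻] = 8.7×10⁻¹¹
Because Q > Ksp (8.7×10⁻¹¹ vs 8.0×10⁻¹⁴), a precipitate of PbCO₃ forms.

Yes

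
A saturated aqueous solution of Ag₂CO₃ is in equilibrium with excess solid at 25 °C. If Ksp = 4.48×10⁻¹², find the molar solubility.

1.04×10⁻⁴ M

Ag₂CO₃(s) ⇌ 2 Ag⁺(aq) + CO₃²⁻(aq)
If s mol/L of Ag₂CO₃ dissolves, [Ag⁺] = 2s and [CO₃²⁻] = s.
Ksp = [Ag⁺]^2[CO₃²⁻] = (2s)^2 · s = 4s^3
4s^3 = 4.48×10⁻¹²  ⇒  s^3 = 1.12×10⁻¹²
s = 1.04×10⁻⁴ mol L⁻¹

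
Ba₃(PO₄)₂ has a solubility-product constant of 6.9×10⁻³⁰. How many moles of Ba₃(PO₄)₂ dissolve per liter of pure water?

5.8×10⁻⁷ M

Ba₃(PO₄)₂(s) ⇌ 3 Ba²⁺(aq) + 2 PO₄³⁻(aq)
If s mol/L of Ba₃(PO₄)₂ dissolves, [Ba²⁺] = 3s and [PO₄³⁻] = 2s.
Ksp = [Ba²⁺]^3[PO₄³⁻]^2 = (3s)^3 · (2s)^2 = 108s^5
108s^5 = 6.9×10⁻³⁰  ⇒  s^5 = 6.4×10⁻³²
s = (6.4×10⁻³²)^(1/5) = 5.8×10⁻⁷ mol L⁻¹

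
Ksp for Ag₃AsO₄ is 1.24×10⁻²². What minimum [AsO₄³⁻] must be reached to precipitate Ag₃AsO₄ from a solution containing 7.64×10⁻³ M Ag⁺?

Precipitation begins when Q = Ksp.
Ag₃AsO₄(s) ⇌ 3 Ag⁺(aq) + AsO₄³⁻(aq)
Ksp = [Ag⁺]^3[AsO₄³⁻] = [AsO₄³⁻](7.64×10⁻³)^3
[AsO₄³⁻] = 1.24×10⁻²² / (7.64×10⁻³)^3 = 2.78×10⁻¹⁶
[AsO₄³⁻] = 2.78×10⁻¹⁶ M

2.78×10⁻¹⁶ M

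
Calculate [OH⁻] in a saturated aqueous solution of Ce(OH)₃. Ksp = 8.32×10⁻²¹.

1.26×10⁻⁵ M

Ce(OH)₃(s) ⇌ Ce³⁺(aq) + 3 OH⁻(aq)
Let s be the molar solubility. Then [Ce³⁺] = s and [OH⁻] = 3s.
Ksp = [Ce³⁺][OH⁻]^3 = s · (3s)^3 = 27s^4 = 8.32×10⁻²¹
s = 4.19×10⁻⁶ mol L⁻¹
[OH⁻] = 3s = 1.26×10⁻⁵ mol L⁻¹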